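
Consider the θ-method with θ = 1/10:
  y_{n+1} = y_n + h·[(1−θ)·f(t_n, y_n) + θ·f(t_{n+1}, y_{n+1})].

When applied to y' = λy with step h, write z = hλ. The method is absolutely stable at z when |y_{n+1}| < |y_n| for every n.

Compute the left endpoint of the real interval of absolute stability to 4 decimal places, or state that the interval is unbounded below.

z* = -2.5000.

With y'=λy (z=hλ):
  y_{n+1} = y_n + z·[9/10·y_n + 1/10·y_{n+1}] ⇒ (1 − 1/10z)y_{n+1} = (1 + 9/10z)y_n
  Hence R(z) = (1 + 9/10z)/(1 − 1/10z).

Need |R(x)|<1, x<0.
x=-0.66: |R|=0.3809
R=−1: 1+9/10x = −1+1/10x ⇒ -4/5x=2 ⇒ x=2/(-4/5)=-2.5000
Confirm numerically:
  x=-2.427: |R|=0.95301 <1
  x=-2.387: |R|=0.92702 <1
  x=-2.217: |R|=0.81468 <1
  x=-2.090: |R|=0.72870 <1
  x=-3.014: |R|=1.31597 >1
  x=-2.775: |R|=1.17221 >1
  x=-2.534: |R|=1.02170 >1
Interval (-2.5000, 0).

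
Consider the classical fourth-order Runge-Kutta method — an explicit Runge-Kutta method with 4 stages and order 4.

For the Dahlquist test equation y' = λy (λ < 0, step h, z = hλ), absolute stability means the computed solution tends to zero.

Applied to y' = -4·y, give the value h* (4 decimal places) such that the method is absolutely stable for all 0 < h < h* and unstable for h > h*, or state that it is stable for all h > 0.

(-2.7853,0); λ=-4 ⇒ h* = 0.6963.

Set f=λy, z=hλ:
  order 4, 4-stage ⇒ R(z)=1+z+z^2/2+z^3/6+z^4/24
  (e.g. R(-1.43)=0.27932, |R|=0.27932)

Boundary: |R(x)|=1, x<0.
x=-1.43: |R|=0.2793
|R(-2.8)|=1.0224 |R(-1.11)|=0.3414 |R(-0.95)|=0.3923
Bisect:
  x_lo=-3.3974 |R|=2.3891  x_hi=-0.3840 |R|=0.6812
  mid=-1.89071 |R|=0.30266 →hi
  mid=-2.64404 |R|=0.80709 →hi
  mid=-3.02070 |R|=1.41694 →lo
  mid=-2.83237 |R|=1.07332 →lo
  mid=-2.73820 |R|=0.93129 →hi
  mid=-2.78528 |R|=0.99999 →hi
  mid=-2.80883 |R|=1.03606 →lo
  mid=-2.79705 |R|=1.01788 →lo
  mid=-2.79117 |R|=1.00890 →lo
  mid=-2.78823 |R|=1.00443 →lo
  ...
  [-2.78547,-2.78528] ⇒ x*=-2.7853
So |R|<1 on (-2.7853, 0).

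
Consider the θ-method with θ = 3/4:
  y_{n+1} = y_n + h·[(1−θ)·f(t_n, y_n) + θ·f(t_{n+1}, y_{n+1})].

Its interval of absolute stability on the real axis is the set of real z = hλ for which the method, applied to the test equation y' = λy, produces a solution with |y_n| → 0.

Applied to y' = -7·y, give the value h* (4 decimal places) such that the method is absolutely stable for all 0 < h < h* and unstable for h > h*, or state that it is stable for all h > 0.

interval (−∞, 0). Any h>0 works for λ=-7.

On y'=λy, z=hλ:
  y_{n+1} = y_n + z·[1/4·y_n + 3/4·y_{n+1}] ⇒ (1 − 3/4z)y_{n+1} = (1 + 1/4z)y_n
  ⇒ R(z) = (1 + 1/4z)/(1 − 3/4z).

Solve |R(x)|<1 on ℝ⁻.
x=-1.74: |R|=0.2451
x=-2: |R|=0.2000
x=-10: |R|=0.1765
x=-100: |R|=0.3158
θ=3/4≥1/2 ⇒ |1+1/4x|<|1−3/4x| ∀x<0 ⇒ stable on all of ℝ⁻.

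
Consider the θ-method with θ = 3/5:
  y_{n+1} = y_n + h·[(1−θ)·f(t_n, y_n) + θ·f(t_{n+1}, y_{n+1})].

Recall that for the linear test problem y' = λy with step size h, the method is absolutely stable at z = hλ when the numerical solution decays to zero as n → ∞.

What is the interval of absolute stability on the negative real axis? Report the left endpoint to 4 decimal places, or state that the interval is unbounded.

With y'=λy (z=hλ):
  y_{n+1} = y_n + z·[2/5·y_n + 3/5·y_{n+1}] ⇒ (1 − 3/5z)y_{n+1} = (1 + 2/5z)y_n
  Hence R(z) = (1 + 2/5z)/(1 − 3/5z).

Solve |R(x)|<1 on ℝ⁻.
x=-0.31: |R|=0.7386
x=-2: |R|=0.0909
x=-10: |R|=0.4286
x=-100: |R|=0.6393
θ=3/5≥1/2 ⇒ |1+2/5x|<|1−3/5x| ∀x<0 ⇒ unbounded interval.

interval (−∞, 0).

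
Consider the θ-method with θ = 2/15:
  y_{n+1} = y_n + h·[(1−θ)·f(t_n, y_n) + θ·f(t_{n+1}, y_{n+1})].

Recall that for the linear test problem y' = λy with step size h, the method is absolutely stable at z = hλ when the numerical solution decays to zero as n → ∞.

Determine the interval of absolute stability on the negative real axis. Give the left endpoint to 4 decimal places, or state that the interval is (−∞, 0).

With y'=λy (z=hλ):
  y_{n+1} = y_n + z·[13/15·y_n + 2/15·y_{n+1}] ⇒ (1 − 2/15z)y_{n+1} = (1 + 13/15z)y_n
  ⇒ R(z) = (1 + 13/15z)/(1 − 2/15z).

Find x<0 with |R(x)|<1.
x=-1.46: |R|=0.2221
R=−1: 1+13/15x = −1+2/15x ⇒ -11/15x=2 ⇒ x=2/(-11/15)=-2.7273
Confirm numerically:
  x=-2.598: |R|=0.92959 <1
  x=-2.447: |R|=0.84503 <1
  x=-1.586: |R|=0.30916 <1
  x=-3.223: |R|=1.25427 >1
  x=-3.168: |R|=1.22722 >1
  x=-2.970: |R|=1.12751 >1
Stable set (-2.7273, 0).

z∈(-2.7273,0).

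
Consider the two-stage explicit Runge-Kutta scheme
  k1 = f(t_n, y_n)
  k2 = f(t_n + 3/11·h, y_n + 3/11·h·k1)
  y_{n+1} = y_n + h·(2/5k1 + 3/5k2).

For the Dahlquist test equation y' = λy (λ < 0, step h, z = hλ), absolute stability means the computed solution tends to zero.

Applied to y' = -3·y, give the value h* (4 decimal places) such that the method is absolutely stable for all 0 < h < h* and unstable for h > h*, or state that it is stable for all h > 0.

(-6.1111,0); λ=-3 ⇒ h* = (55/9)/3 = 2.0370.

Test eqn y'=λy, z=hλ:
  k1=λy_n ⇒ h·k1=z·y_n;  k2=λ(1+3/11z)y_n ⇒ h·k2=z(1+3/11z)y_n
  y_{n+1}/y_n = 1 + 2/5z + 3/5z(1+3/11z) = 1 + z + 9/55z²
  R(z) = 1 + z + 9/55z².

Find x<0 with |R(x)|<1.
x=-0.48: |R|=0.5577
R=1: x+9/55x²=0 ⇒ x=−55/9=-6.1111; min R=1−1/(4·9/55)=-0.5278>−1
Confirm numerically:
  x=-4.647: |R|=0.11334 <1
  x=-4.581: |R|=0.14700 <1
  x=-4.276: |R|=0.28404 <1
  x=-6.352: |R|=1.25038 >1
  x=-6.301: |R|=1.19579 >1
  x=-6.255: |R|=1.14728 >1
Stable set (-6.1111, 0).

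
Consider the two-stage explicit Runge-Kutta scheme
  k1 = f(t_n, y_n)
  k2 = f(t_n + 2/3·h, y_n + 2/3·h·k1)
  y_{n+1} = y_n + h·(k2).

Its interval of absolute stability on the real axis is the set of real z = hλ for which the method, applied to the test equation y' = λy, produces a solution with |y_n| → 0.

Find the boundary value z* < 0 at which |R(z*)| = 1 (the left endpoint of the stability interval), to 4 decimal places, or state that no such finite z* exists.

left endpoint -1.5000.

On y'=λy, z=hλ:
  k1=λy_n ⇒ h·k1=z·y_n;  k2=λ(1+2/3z)y_n ⇒ h·k2=z(1+2/3z)y_n
  y_{n+1}/y_n = 1 + z(1+2/3z) = 1 + z + 2/3z²
  R(z) = 1 + z + 2/3z².

Need |R(x)|<1, x<0.
x=-1.13: |R|=0.7213
R=1: x+2/3x²=0 ⇒ x=−3/2=-1.5000; min R=1−1/(4·2/3)=0.6250>−1
Confirm numerically:
  x=-1.391: |R|=0.89892 <1
  x=-1.334: |R|=0.85237 <1
  x=-1.186: |R|=0.75173 <1
  x=-0.756: |R|=0.62502 <1
  x=-2.005: |R|=1.67502 >1
  x=-1.952: |R|=1.58820 >1
  x=-1.671: |R|=1.19049 >1
So |R|<1 on (-1.5000, 0).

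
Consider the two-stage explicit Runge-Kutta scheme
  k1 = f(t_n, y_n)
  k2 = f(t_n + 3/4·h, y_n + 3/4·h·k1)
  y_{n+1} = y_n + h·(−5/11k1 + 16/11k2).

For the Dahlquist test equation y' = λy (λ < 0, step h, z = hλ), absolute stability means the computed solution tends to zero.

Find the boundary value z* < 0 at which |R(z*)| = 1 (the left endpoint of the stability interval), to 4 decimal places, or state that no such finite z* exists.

Test eqn y'=λy, z=hλ:
  k1=λy_n ⇒ h·k1=z·y_n;  k2=λ(1+3/4z)y_n ⇒ h·k2=z(1+3/4z)y_n
  y_{n+1}/y_n = 1 − 5/11z + 16/11z(1+3/4z) = 1 + z + 12/11z²
  so R(z) = 1 + z + 12/11z².

Solve |R(x)|<1 on ℝ⁻.
x=-0.9: |R|=0.9836
R=1: x+12/11x²=0 ⇒ x=−11/12=-0.9167; min R=1−1/(4·12/11)=0.7708>−1
Confirm numerically:
  x=-0.803: |R|=0.90043 <1
  x=-0.532: |R|=0.77675 <1
  x=-0.409: |R|=0.77349 <1
  x=-1.445: |R|=1.83285 >1
  x=-1.293: |R|=1.53084 >1
Stable set (-0.9167, 0).

left endpoint -0.9167.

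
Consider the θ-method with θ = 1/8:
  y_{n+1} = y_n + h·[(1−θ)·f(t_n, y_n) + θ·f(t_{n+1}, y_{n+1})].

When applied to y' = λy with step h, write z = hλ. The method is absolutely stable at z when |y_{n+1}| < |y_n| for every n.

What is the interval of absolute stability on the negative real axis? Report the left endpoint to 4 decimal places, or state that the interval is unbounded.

(-2.6667, 0).

On y'=λy, z=hλ:
  y_{n+1} = y_n + z·[7/8·y_n + 1/8·y_{n+1}] ⇒ (1 − 1/8z)y_{n+1} = (1 + 7/8z)y_n
  Hence R(z) = (1 + 7/8z)/(1 − 1/8z).

Find x<0 with |R(x)|<1.
x=-0.45: |R|=0.5740
R=−1: 1+7/8x = −1+1/8x ⇒ -3/4x=2 ⇒ x=2/(-3/4)=-2.6667
Confirm numerically:
  x=-1.830: |R|=0.48932 <1
  x=-1.516: |R|=0.27449 <1
  x=-1.422: |R|=0.20739 <1
  x=-1.376: |R|=0.17406 <1
  x=-3.233: |R|=1.30250 >1
  x=-2.962: |R|=1.16165 >1
So |R|<1 on (-2.6667, 0).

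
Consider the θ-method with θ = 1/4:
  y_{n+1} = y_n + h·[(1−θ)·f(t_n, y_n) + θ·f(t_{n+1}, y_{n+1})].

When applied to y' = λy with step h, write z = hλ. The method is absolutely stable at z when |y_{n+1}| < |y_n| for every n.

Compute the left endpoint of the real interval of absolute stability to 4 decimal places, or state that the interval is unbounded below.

left endpoint -4.0000.

With y'=λy (z=hλ):
  y_{n+1} = y_n + z·[3/4·y_n + 1/4·y_{n+1}] ⇒ (1 − 1/4z)y_{n+1} = (1 + 3/4z)y_n
  ⇒ R(z) = (1 + 3/4z)/(1 − 1/4z).

Solve |R(x)|<1 on ℝ⁻.
x=-1.15: |R|=0.1068
R=−1: 1+3/4x = −1+1/4x ⇒ -1/2x=2 ⇒ x=2/(-1/2)=-4.0000
Confirm numerically:
  x=-3.268: |R|=0.79857 <1
  x=-2.977: |R|=0.70675 <1
  x=-2.922: |R|=0.68853 <1
  x=-2.044: |R|=0.35275 <1
  x=-4.251: |R|=1.06084 >1
  x=-4.237: |R|=1.05755 >1
So |R|<1 on (-4.0000, 0).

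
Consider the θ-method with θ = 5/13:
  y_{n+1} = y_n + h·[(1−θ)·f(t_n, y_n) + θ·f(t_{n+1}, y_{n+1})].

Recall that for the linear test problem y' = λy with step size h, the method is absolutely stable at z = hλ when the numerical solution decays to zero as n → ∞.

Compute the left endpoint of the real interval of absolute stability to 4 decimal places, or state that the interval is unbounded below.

With y'=λy (z=hλ):
  y_{n+1} = y_n + z·[8/13·y_n + 5/13·y_{n+1}] ⇒ (1 − 5/13z)y_{n+1} = (1 + 8/13z)y_n
  Hence R(z) = (1 + 8/13z)/(1 − 5/13z).

Solve |R(x)|<1 on ℝ⁻.
x=-1.14: |R|=0.2075
R=−1: 1+8/13x = −1+5/13x ⇒ -3/13x=2 ⇒ x=2/(-3/13)=-8.6667
Confirm numerically:
  x=-8.340: |R|=0.98208 <1
  x=-7.321: |R|=0.91862 <1
  x=-4.764: |R|=0.68202 <1
  x=-9.070: |R|=1.02074 >1
  x=-8.884: |R|=1.01135 >1
Stable set (-8.6667, 0).

left endpoint -8.6667.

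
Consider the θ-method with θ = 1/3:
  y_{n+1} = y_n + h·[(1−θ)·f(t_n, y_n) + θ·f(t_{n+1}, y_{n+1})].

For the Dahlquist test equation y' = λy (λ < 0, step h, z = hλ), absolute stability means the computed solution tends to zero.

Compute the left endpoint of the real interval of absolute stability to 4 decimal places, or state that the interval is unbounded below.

z* = -6.0000.

With y'=λy (z=hλ):
  y_{n+1} = y_n + z·[2/3·y_n + 1/3·y_{n+1}] ⇒ (1 − 1/3z)y_{n+1} = (1 + 2/3z)y_n
  Hence R(z) = (1 + 2/3z)/(1 − 1/3z).

Need |R(x)|<1, x<0.
x=-0.91: |R|=0.3018
R=−1: 1+2/3x = −1+1/3x ⇒ -1/3x=2 ⇒ x=2/(-1/3)=-6.0000
Confirm numerically:
  x=-5.867: |R|=0.98500 <1
  x=-4.160: |R|=0.74302 <1
  x=-3.184: |R|=0.54463 <1
  x=-6.354: |R|=1.03784 >1
  x=-6.168: |R|=1.01832 >1
  x=-6.049: |R|=1.00541 >1
Stable set (-6.0000, 0).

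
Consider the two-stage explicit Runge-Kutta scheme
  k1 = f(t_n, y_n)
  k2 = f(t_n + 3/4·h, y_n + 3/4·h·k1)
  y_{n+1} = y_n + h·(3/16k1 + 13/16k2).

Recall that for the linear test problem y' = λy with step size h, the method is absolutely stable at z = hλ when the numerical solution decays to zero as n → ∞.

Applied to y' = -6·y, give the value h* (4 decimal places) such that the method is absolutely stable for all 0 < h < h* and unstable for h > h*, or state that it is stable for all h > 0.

Test eqn y'=λy, z=hλ:
  k1=λy_n ⇒ h·k1=z·y_n;  k2=λ(1+3/4z)y_n ⇒ h·k2=z(1+3/4z)y_n
  y_{n+1}/y_n = 1 + 3/16z + 13/16z(1+3/4z) = 1 + z + 39/64z²
  Hence R(z) = 1 + z + 39/64z².

Find x<0 with |R(x)|<1.
x=-0.93: |R|=0.5970
R=1: x+39/64x²=0 ⇒ x=−64/39=-1.6410; min R=1−1/(4·39/64)=0.5897>−1
Confirm numerically:
  x=-1.605: |R|=0.96477 <1
  x=-1.285: |R|=0.72122 <1
  x=-1.218: |R|=0.68602 <1
  x=-2.089: |R|=1.57026 >1
  x=-2.048: |R|=1.50790 >1
So |R|<1 on (-1.6410, 0).

(-1.6410,0); λ=-6 ⇒ h* = (64/39)/6 = 0.2735.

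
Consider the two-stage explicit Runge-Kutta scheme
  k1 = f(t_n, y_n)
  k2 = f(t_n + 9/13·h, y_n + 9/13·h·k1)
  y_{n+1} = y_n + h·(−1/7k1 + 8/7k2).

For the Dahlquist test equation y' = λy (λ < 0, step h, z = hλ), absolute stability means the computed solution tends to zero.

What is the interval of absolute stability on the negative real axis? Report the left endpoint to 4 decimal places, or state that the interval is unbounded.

(-1.2639, 0).

With y'=λy (z=hλ):
  k1=λy_n ⇒ h·k1=z·y_n;  k2=λ(1+9/13z)y_n ⇒ h·k2=z(1+9/13z)y_n
  y_{n+1}/y_n = 1 − 1/7z + 8/7z(1+9/13z) = 1 + z + 72/91z²
  ⇒ R(z) = 1 + z + 72/91z².

Need |R(x)|<1, x<0.
x=-1.4: |R|=1.1508
R=1: x+72/91x²=0 ⇒ x=−91/72=-1.2639; min R=1−1/(4·72/91)=0.6840>−1
Confirm numerically:
  x=-1.054: |R|=0.82497 <1
  x=-1.023: |R|=0.80502 <1
  x=-0.607: |R|=0.68452 <1
  x=-0.527: |R|=0.69274 <1
  x=-1.857: |R|=1.87144 >1
  x=-1.743: |R|=1.66073 >1
  x=-1.426: |R|=1.18290 >1
Stable set (-1.2639, 0).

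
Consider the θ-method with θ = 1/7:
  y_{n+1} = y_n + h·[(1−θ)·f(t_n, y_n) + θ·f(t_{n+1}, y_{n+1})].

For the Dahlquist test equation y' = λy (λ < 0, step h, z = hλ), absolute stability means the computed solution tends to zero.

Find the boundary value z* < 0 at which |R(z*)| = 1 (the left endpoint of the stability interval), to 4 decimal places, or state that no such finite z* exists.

With y'=λy (z=hλ):
  y_{n+1} = y_n + z·[6/7·y_n + 1/7·y_{n+1}] ⇒ (1 − 1/7z)y_{n+1} = (1 + 6/7z)y_n
  Hence R(z) = (1 + 6/7z)/(1 − 1/7z).

Solve |R(x)|<1 on ℝ⁻.
x=-0.47: |R|=0.5596
R=−1: 1+6/7x = −1+1/7x ⇒ -5/7x=2 ⇒ x=2/(-5/7)=-2.8000
Confirm numerically:
  x=-2.009: |R|=0.56099 <1
  x=-1.981: |R|=0.54404 <1
  x=-1.703: |R|=0.36976 <1
  x=-3.399: |R|=1.28801 >1
  x=-3.100: |R|=1.14851 >1
  x=-2.928: |R|=1.06446 >1
Stable set (-2.8000, 0).

left endpoint -2.8000.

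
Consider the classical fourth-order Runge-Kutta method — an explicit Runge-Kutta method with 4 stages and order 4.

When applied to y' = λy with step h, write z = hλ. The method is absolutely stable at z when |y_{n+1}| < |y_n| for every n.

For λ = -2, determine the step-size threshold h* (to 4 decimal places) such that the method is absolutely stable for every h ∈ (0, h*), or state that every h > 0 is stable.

With y'=λy (z=hλ):
  order 4, 4-stage ⇒ R(z)=1+z+z^2/2+z^3/6+z^4/24
  (e.g. R(-0.45)=0.63777, |R|=0.63777)

Need |R(x)|<1, x<0.
x=-0.45: |R|=0.6378
|R(-2.56)|=0.7102 |R(-2.12)|=0.3808 |R(-1.35)|=0.2896
Bisect:
  x_lo=-3.2805 |R|=2.0420  x_hi=-0.2759 |R|=0.7589
  mid=-1.77820 |R|=0.28228 →hi
  mid=-2.52935 |R|=0.67788 →hi
  mid=-2.90492 |R|=1.19586 →lo
  mid=-2.71714 |R|=0.90201 →hi
  mid=-2.81103 |R|=1.03950 →lo
  mid=-2.76408 |R|=0.96849 →hi
  mid=-2.78756 |R|=1.00342 →lo
  ...
  [-2.78536,-2.78517] ⇒ x*=-2.7853
Interval (-2.7853, 0).

(-2.7853,0); λ=-2 ⇒ h* = 1.3926.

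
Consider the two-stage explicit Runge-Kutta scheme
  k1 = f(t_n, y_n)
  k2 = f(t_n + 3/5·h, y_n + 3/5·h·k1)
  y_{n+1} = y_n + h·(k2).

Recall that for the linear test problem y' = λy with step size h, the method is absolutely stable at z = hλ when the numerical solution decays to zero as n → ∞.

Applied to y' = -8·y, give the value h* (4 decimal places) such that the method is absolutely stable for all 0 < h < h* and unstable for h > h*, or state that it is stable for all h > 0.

With y'=λy (z=hλ):
  k1=λy_n ⇒ h·k1=z·y_n;  k2=λ(1+3/5z)y_n ⇒ h·k2=z(1+3/5z)y_n
  y_{n+1}/y_n = 1 + z(1+3/5z) = 1 + z + 3/5z²
  ⇒ R(z) = 1 + z + 3/5z².

Boundary: |R(x)|=1, x<0.
x=-1.06: |R|=0.6142
R=1: x+3/5x²=0 ⇒ x=−5/3=-1.6667; min R=1−1/(4·3/5)=0.5833>−1
Confirm numerically:
  x=-1.596: |R|=0.93233 <1
  x=-1.169: |R|=0.65094 <1
  x=-1.020: |R|=0.60424 <1
  x=-0.734: |R|=0.58925 <1
  x=-2.196: |R|=1.69745 >1
  x=-1.941: |R|=1.31949 >1
Interval (-1.6667, 0).

(-1.6667,0); λ=-8 ⇒ h* = (5/3)/8 = 0.2083.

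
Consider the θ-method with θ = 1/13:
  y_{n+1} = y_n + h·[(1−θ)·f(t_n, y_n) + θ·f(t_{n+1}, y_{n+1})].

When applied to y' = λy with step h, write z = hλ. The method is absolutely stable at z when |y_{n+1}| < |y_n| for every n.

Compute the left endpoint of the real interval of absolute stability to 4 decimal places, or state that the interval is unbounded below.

z* = -2.3636.

With y'=λy (z=hλ):
  y_{n+1} = y_n + z·[12/13·y_n + 1/13·y_{n+1}] ⇒ (1 − 1/13z)y_{n+1} = (1 + 12/13z)y_n
  Hence R(z) = (1 + 12/13z)/(1 − 1/13z).

Need |R(x)|<1, x<0.
x=-0.8: |R|=0.2464
R=−1: 1+12/13x = −1+1/13x ⇒ -11/13x=2 ⇒ x=2/(-11/13)=-2.3636
Confirm numerically:
  x=-1.696: |R|=0.50027 <1
  x=-1.456: |R|=0.30935 <1
  x=-1.263: |R|=0.15116 <1
  x=-1.190: |R|=0.09020 <1
  x=-2.670: |R|=1.21506 >1
  x=-2.594: |R|=1.16250 >1
So |R|<1 on (-2.3636, 0).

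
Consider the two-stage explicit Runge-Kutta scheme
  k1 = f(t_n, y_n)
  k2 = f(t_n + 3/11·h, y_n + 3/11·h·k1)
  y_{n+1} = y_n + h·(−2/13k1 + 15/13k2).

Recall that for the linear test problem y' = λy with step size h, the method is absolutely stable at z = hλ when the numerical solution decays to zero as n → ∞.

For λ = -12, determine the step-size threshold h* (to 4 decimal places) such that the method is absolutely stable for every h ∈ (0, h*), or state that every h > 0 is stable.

(-3.1778,0); λ=-12 ⇒ h* = (143/45)/12 = 0.2648.

Set f=λy, z=hλ:
  k1=λy_n ⇒ h·k1=z·y_n;  k2=λ(1+3/11z)y_n ⇒ h·k2=z(1+3/11z)y_n
  y_{n+1}/y_n = 1 − 2/13z + 15/13z(1+3/11z) = 1 + z + 45/143z²
  Hence R(z) = 1 + z + 45/143z².

Need |R(x)|<1, x<0.
x=-1.45: |R|=0.2116
R=1: x+45/143x²=0 ⇒ x=−143/45=-3.1778; min R=1−1/(4·45/143)=0.2056>−1
Confirm numerically:
  x=-2.160: |R|=0.30820 <1
  x=-1.726: |R|=0.21147 <1
  x=-1.413: |R|=0.21529 <1
  x=-1.359: |R|=0.22219 <1
  x=-3.723: |R|=1.63877 >1
  x=-3.211: |R|=1.03357 >1
So |R|<1 on (-3.1778, 0).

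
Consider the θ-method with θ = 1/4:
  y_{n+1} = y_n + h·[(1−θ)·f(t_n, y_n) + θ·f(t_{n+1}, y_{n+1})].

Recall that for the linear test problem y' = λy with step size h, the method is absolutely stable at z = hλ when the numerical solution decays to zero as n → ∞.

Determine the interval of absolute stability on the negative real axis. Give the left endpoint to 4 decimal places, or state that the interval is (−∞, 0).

With y'=λy (z=hλ):
  y_{n+1} = y_n + z·[3/4·y_n + 1/4·y_{n+1}] ⇒ (1 − 1/4z)y_{n+1} = (1 + 3/4z)y_n
  R(z) = (1 + 3/4z)/(1 − 1/4z).

Solve |R(x)|<1 on ℝ⁻.
x=-1.64: |R|=0.1631
R=−1: 1+3/4x = −1+1/4x ⇒ -1/2x=2 ⇒ x=2/(-1/2)=-4.0000
Confirm numerically:
  x=-3.670: |R|=0.91395 <1
  x=-3.573: |R|=0.88723 <1
  x=-3.550: |R|=0.88079 <1
  x=-4.405: |R|=1.09637 >1
  x=-4.086: |R|=1.02127 >1
Interval (-4.0000, 0).

z∈(-4.0000,0).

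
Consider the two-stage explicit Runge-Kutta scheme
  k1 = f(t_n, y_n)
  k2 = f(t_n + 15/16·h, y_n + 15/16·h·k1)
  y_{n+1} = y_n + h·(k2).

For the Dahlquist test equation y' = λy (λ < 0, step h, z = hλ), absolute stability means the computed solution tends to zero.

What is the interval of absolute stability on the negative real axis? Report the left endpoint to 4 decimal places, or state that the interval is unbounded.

(-1.0667, 0).

On y'=λy, z=hλ:
  k1=λy_n ⇒ h·k1=z·y_n;  k2=λ(1+15/16z)y_n ⇒ h·k2=z(1+15/16z)y_n
  y_{n+1}/y_n = 1 + z(1+15/16z) = 1 + z + 15/16z²
  Hence R(z) = 1 + z + 15/16z².

Need |R(x)|<1, x<0.
x=-0.42: |R|=0.7454
R=1: x+15/16x²=0 ⇒ x=−16/15=-1.0667; min R=1−1/(4·15/16)=0.7333>−1
Confirm numerically:
  x=-0.950: |R|=0.89609 <1
  x=-0.808: |R|=0.80406 <1
  x=-0.491: |R|=0.73501 <1
  x=-1.435: |R|=1.49552 >1
  x=-1.090: |R|=1.02384 >1
So |R|<1 on (-1.0667, 0).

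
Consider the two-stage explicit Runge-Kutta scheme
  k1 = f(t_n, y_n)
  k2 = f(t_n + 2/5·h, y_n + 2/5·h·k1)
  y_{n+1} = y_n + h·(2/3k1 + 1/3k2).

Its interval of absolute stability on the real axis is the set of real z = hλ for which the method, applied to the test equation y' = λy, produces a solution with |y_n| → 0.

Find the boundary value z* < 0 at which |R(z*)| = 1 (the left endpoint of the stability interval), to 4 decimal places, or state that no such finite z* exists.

Set f=λy, z=hλ:
  k1=λy_n ⇒ h·k1=z·y_n;  k2=λ(1+2/5z)y_n ⇒ h·k2=z(1+2/5z)y_n
  y_{n+1}/y_n = 1 + 2/3z + 1/3z(1+2/5z) = 1 + z + 2/15z²
  ⇒ R(z) = 1 + z + 2/15z².

Find x<0 with |R(x)|<1.
x=-0.42: |R|=0.6035
R=1: x+2/15x²=0 ⇒ x=−15/2=-7.5000; min R=1−1/(4·2/15)=-0.8750>−1
Confirm numerically:
  x=-7.352: |R|=0.85492 <1
  x=-5.662: |R|=0.38757 <1
  x=-4.842: |R|=0.71600 <1
  x=-3.460: |R|=0.86379 <1
  x=-7.795: |R|=1.30660 >1
  x=-7.572: |R|=1.07269 >1
Stable set (-7.5000, 0).

left endpoint -7.5000.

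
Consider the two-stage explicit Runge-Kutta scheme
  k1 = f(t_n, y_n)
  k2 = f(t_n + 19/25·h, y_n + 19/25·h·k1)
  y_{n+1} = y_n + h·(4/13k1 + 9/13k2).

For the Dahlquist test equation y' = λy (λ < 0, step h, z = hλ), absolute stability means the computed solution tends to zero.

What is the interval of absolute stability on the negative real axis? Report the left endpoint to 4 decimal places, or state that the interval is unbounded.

z∈(-1.9006,0).

With y'=λy (z=hλ):
  k1=λy_n ⇒ h·k1=z·y_n;  k2=λ(1+19/25z)y_n ⇒ h·k2=z(1+19/25z)y_n
  y_{n+1}/y_n = 1 + 4/13z + 9/13z(1+19/25z) = 1 + z + 171/325z²
  so R(z) = 1 + z + 171/325z².

Solve |R(x)|<1 on ℝ⁻.
x=-1.28: |R|=0.5821
R=1: x+171/325x²=0 ⇒ x=−325/171=-1.9006; min R=1−1/(4·171/325)=0.5249>−1
Confirm numerically:
  x=-1.435: |R|=0.64847 <1
  x=-1.218: |R|=0.56256 <1
  x=-1.122: |R|=0.54037 <1
  x=-2.462: |R|=1.72725 >1
  x=-2.282: |R|=1.45796 >1
  x=-2.090: |R|=1.20829 >1
So |R|<1 on (-1.9006, 0).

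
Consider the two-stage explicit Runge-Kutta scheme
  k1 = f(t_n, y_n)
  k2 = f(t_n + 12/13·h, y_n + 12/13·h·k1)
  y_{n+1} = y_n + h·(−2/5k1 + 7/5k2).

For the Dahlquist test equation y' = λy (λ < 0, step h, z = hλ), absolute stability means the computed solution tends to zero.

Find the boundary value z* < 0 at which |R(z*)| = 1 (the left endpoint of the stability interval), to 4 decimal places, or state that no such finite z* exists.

On y'=λy, z=hλ:
  k1=λy_n ⇒ h·k1=z·y_n;  k2=λ(1+12/13z)y_n ⇒ h·k2=z(1+12/13z)y_n
  y_{n+1}/y_n = 1 − 2/5z + 7/5z(1+12/13z) = 1 + z + 84/65z²
  Hence R(z) = 1 + z + 84/65z².

Need |R(x)|<1, x<0.
x=-0.49: |R|=0.8203
R=1: x+84/65x²=0 ⇒ x=−65/84=-0.7738; min R=1−1/(4·84/65)=0.8065>−1
Confirm numerically:
  x=-0.731: |R|=0.95956 <1
  x=-0.474: |R|=0.81635 <1
  x=-0.383: |R|=0.80657 <1
  x=-1.122: |R|=1.50487 >1
  x=-0.919: |R|=1.17243 >1
Interval (-0.7738, 0).

z* = -0.7738.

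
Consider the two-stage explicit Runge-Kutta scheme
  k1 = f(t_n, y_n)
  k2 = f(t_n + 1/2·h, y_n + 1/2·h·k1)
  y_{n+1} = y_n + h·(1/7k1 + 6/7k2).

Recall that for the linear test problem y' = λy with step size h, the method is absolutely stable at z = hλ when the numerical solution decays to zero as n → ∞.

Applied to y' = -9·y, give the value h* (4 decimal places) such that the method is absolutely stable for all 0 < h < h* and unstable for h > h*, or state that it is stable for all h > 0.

On y'=λy, z=hλ:
  k1=λy_n ⇒ h·k1=z·y_n;  k2=λ(1+1/2z)y_n ⇒ h·k2=z(1+1/2z)y_n
  y_{n+1}/y_n = 1 + 1/7z + 6/7z(1+1/2z) = 1 + z + 3/7z²
  Hence R(z) = 1 + z + 3/7z².

Find x<0 with |R(x)|<1.
x=-1.71: |R|=0.5432
R=1: x+3/7x²=0 ⇒ x=−7/3=-2.3333; min R=1−1/(4·3/7)=0.4167>−1
Confirm numerically:
  x=-2.208: |R|=0.88140 <1
  x=-1.946: |R|=0.67696 <1
  x=-1.758: |R|=0.56653 <1
  x=-1.384: |R|=0.43691 <1
  x=-2.844: |R|=1.62243 >1
  x=-2.810: |R|=1.57404 >1
  x=-2.489: |R|=1.16605 >1
So |R|<1 on (-2.3333, 0).

(-2.3333,0); λ=-9 ⇒ h* = (7/3)/9 = 0.2593.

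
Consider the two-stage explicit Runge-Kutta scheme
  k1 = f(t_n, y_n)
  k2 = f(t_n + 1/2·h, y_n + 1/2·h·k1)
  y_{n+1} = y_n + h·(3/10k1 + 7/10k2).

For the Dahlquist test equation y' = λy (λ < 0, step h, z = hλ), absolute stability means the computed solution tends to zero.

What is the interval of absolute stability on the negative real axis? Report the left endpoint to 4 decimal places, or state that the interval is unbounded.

z∈(-2.8571,0).

Test eqn y'=λy, z=hλ:
  k1=λy_n ⇒ h·k1=z·y_n;  k2=λ(1+1/2z)y_n ⇒ h·k2=z(1+1/2z)y_n
  y_{n+1}/y_n = 1 + 3/10z + 7/10z(1+1/2z) = 1 + z + 7/20z²
  so R(z) = 1 + z + 7/20z².

Find x<0 with |R(x)|<1.
x=-0.68: |R|=0.4818
R=1: x+7/20x²=0 ⇒ x=−20/7=-2.8571; min R=1−1/(4·7/20)=0.2857>−1
Confirm numerically:
  x=-2.573: |R|=0.74412 <1
  x=-2.522: |R|=0.70417 <1
  x=-2.453: |R|=0.65302 <1
  x=-3.239: |R|=1.43289 >1
  x=-2.879: |R|=1.02202 >1
So |R|<1 on (-2.8571, 0).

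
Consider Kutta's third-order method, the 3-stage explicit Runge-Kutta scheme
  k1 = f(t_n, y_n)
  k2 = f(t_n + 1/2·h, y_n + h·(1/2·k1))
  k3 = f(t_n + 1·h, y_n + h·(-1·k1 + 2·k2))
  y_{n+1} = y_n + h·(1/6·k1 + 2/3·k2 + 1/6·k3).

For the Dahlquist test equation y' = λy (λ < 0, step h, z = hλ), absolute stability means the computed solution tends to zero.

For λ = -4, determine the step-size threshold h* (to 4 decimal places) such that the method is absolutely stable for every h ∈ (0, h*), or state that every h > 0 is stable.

(-2.5127,0); λ=-4 ⇒ h* = 0.6282.

Set f=λy, z=hλ:
  order 3, 3-stage ⇒ R(z)=1+z+z^2/2+z^3/6
  (e.g. R(-0.62)=0.53248, |R|=0.53248)

Solve |R(x)|<1 on ℝ⁻.
x=-0.62: |R|=0.5325
|R(-2.32)|=0.7100 |R(-2.1)|=0.4385 |R(-0.6)|=0.5440
Bisect:
  x_lo=-3.2146 |R|=2.5842  x_hi=-0.2884 |R|=0.7492
  mid=-1.75152 |R|=0.11317 →hi
  mid=-2.48306 |R|=0.95186 →hi
  mid=-2.84883 |R|=1.64436 →lo
  mid=-2.66595 |R|=1.27025 →lo
  mid=-2.57451 |R|=1.10447 →lo
  mid=-2.52879 |R|=1.02657 →lo
  mid=-2.50592 |R|=0.98882 →hi
  ...
  [-2.51289,-2.51271] ⇒ x*=-2.5127
Stable set (-2.5127, 0).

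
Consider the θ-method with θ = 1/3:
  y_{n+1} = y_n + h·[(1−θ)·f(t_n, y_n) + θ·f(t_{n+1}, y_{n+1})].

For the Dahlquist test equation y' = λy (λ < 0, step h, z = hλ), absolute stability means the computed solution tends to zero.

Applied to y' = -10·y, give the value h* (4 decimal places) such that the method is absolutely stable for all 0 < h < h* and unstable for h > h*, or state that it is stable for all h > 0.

Test eqn y'=λy, z=hλ:
  y_{n+1} = y_n + z·[2/3·y_n + 1/3·y_{n+1}] ⇒ (1 − 1/3z)y_{n+1} = (1 + 2/3z)y_n
  so R(z) = (1 + 2/3z)/(1 − 1/3z).

Find x<0 with |R(x)|<1.
x=-0.31: |R|=0.7190
R=−1: 1+2/3x = −1+1/3x ⇒ -1/3x=2 ⇒ x=2/(-1/3)=-6.0000
Confirm numerically:
  x=-5.189: |R|=0.90096 <1
  x=-4.744: |R|=0.83781 <1
  x=-3.175: |R|=0.54251 <1
  x=-6.391: |R|=1.04164 >1
  x=-6.294: |R|=1.03163 >1
Interval (-6.0000, 0).

(-6.0000,0); λ=-10 ⇒ h* = (6)/10 = 0.6000.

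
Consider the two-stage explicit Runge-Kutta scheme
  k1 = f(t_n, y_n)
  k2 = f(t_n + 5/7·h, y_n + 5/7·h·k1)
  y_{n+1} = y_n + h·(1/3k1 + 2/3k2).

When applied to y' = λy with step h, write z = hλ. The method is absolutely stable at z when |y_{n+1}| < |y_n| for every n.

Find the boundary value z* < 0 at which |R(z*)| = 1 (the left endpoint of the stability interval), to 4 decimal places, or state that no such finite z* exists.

z* = -2.1000.

Set f=λy, z=hλ:
  k1=λy_n ⇒ h·k1=z·y_n;  k2=λ(1+5/7z)y_n ⇒ h·k2=z(1+5/7z)y_n
  y_{n+1}/y_n = 1 + 1/3z + 2/3z(1+5/7z) = 1 + z + 10/21z²
  R(z) = 1 + z + 10/21z².

Need |R(x)|<1, x<0.
x=-1.21: |R|=0.4872
R=1: x+10/21x²=0 ⇒ x=−21/10=-2.1000; min R=1−1/(4·10/21)=0.4750>−1
Confirm numerically:
  x=-1.496: |R|=0.56972 <1
  x=-1.203: |R|=0.48615 <1
  x=-1.187: |R|=0.48394 <1
  x=-2.590: |R|=1.60433 >1
  x=-2.382: |R|=1.31987 >1
Interval (-2.1000, 0).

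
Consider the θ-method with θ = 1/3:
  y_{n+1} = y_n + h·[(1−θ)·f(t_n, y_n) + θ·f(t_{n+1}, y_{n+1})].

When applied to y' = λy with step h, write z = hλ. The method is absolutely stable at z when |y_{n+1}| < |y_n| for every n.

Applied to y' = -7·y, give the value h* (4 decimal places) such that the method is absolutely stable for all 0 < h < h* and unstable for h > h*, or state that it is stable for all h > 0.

(-6.0000,0); λ=-7 ⇒ h* = (6)/7 = 0.8571.

With y'=λy (z=hλ):
  y_{n+1} = y_n + z·[2/3·y_n + 1/3·y_{n+1}] ⇒ (1 − 1/3z)y_{n+1} = (1 + 2/3z)y_n
  ⇒ R(z) = (1 + 2/3z)/(1 − 1/3z).

Solve |R(x)|<1 on ℝ⁻.
x=-0.91: |R|=0.3018
R=−1: 1+2/3x = −1+1/3x ⇒ -1/3x=2 ⇒ x=2/(-1/3)=-6.0000
Confirm numerically:
  x=-5.695: |R|=0.96492 <1
  x=-4.337: |R|=0.77334 <1
  x=-4.286: |R|=0.76475 <1
  x=-4.046: |R|=0.72268 <1
  x=-6.079: |R|=1.00870 >1
  x=-6.053: |R|=1.00585 >1
Interval (-6.0000, 0).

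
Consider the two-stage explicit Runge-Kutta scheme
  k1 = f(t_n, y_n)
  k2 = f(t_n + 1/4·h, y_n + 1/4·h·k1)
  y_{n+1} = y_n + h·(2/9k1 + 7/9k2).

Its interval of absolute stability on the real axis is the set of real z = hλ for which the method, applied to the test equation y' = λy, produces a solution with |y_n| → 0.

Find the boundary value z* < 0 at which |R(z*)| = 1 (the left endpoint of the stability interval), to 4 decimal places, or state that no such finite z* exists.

With y'=λy (z=hλ):
  k1=λy_n ⇒ h·k1=z·y_n;  k2=λ(1+1/4z)y_n ⇒ h·k2=z(1+1/4z)y_n
  y_{n+1}/y_n = 1 + 2/9z + 7/9z(1+1/4z) = 1 + z + 7/36z²
  so R(z) = 1 + z + 7/36z².

Boundary: |R(x)|=1, x<0.
x=-1.03: |R|=0.1763
R=1: x+7/36x²=0 ⇒ x=−36/7=-5.1429; min R=1−1/(4·7/36)=-0.2857>−1
Confirm numerically:
  x=-5.102: |R|=0.95947 <1
  x=-4.402: |R|=0.36587 <1
  x=-3.551: |R|=0.09913 <1
  x=-5.569: |R|=1.46145 >1
  x=-5.468: |R|=1.34570 >1
So |R|<1 on (-5.1429, 0).

z* = -5.1429.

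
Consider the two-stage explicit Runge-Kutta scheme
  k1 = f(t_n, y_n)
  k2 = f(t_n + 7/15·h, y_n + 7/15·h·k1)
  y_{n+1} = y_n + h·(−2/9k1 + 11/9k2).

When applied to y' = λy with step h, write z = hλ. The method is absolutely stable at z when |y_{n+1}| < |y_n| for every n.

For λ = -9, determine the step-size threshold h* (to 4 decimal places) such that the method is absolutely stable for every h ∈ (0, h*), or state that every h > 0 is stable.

With y'=λy (z=hλ):
  k1=λy_n ⇒ h·k1=z·y_n;  k2=λ(1+7/15z)y_n ⇒ h·k2=z(1+7/15z)y_n
  y_{n+1}/y_n = 1 − 2/9z + 11/9z(1+7/15z) = 1 + z + 77/135z²
  R(z) = 1 + z + 77/135z².

Boundary: |R(x)|=1, x<0.
x=-1.47: |R|=0.7625
R=1: x+77/135x²=0 ⇒ x=−135/77=-1.7532; min R=1−1/(4·77/135)=0.5617>−1
Confirm numerically:
  x=-1.561: |R|=0.82883 <1
  x=-1.517: |R|=0.79559 <1
  x=-1.184: |R|=0.61558 <1
  x=-2.182: |R|=1.53360 >1
  x=-2.069: |R|=1.37262 >1
  x=-2.059: |R|=1.35907 >1
Stable set (-1.7532, 0).

(-1.7532,0); λ=-9 ⇒ h* = (135/77)/9 = 0.1948.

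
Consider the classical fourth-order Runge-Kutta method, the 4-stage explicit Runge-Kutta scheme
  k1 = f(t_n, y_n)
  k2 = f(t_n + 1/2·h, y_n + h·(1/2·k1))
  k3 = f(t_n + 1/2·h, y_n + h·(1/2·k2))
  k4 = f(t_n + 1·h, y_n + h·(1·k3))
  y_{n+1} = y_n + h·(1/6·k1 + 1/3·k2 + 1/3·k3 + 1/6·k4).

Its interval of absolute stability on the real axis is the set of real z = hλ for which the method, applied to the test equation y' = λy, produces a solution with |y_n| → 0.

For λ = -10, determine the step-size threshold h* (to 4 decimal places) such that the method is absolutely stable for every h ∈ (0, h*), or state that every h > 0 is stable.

(-2.7853,0); λ=-10 ⇒ h* = 0.2785.

Test eqn y'=λy, z=hλ:
  order 4, 4-stage ⇒ R(z)=1+z+z^2/2+z^3/6+z^4/24
  (e.g. R(-0.82)=0.44314, |R|=0.44314)

Find x<0 with |R(x)|<1.
x=-0.82: |R|=0.4431
|R(-2.53)|=0.6786 |R(-0.71)|=0.4930 |R(-0.62)|=0.5386
Bisect:
  x_lo=-3.1922 |R|=1.8081  x_hi=-0.1715 |R|=0.8424
  mid=-1.68188 |R|=0.27295 →hi
  mid=-2.43705 |R|=0.58996 →hi
  mid=-2.81464 |R|=1.04515 →lo
  mid=-2.62584 |R|=0.78504 →hi
  mid=-2.72024 |R|=0.90627 →hi
  mid=-2.76744 |R|=0.97341 →hi
  mid=-2.79104 |R|=1.00870 →lo
  mid=-2.77924 |R|=0.99091 →hi
  ...
  [-2.78532,-2.78514] ⇒ x*=-2.7853
Interval (-2.7853, 0).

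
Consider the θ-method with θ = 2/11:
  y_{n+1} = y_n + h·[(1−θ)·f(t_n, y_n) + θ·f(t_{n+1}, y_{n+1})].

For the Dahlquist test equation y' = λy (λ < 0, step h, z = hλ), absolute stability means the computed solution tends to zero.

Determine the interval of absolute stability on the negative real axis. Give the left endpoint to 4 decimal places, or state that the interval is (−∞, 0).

(-3.1429, 0).

With y'=λy (z=hλ):
  y_{n+1} = y_n + z·[9/11·y_n + 2/11·y_{n+1}] ⇒ (1 − 2/11z)y_{n+1} = (1 + 9/11z)y_n
  Hence R(z) = (1 + 9/11z)/(1 − 2/11z).

Boundary: |R(x)|=1, x<0.
x=-0.6: |R|=0.4590
R=−1: 1+9/11x = −1+2/11x ⇒ -7/11x=2 ⇒ x=2/(-7/11)=-3.1429
Confirm numerically:
  x=-3.086: |R|=0.97682 <1
  x=-2.749: |R|=0.83289 <1
  x=-1.952: |R|=0.44069 <1
  x=-1.374: |R|=0.09936 <1
  x=-3.423: |R|=1.10988 >1
  x=-3.176: |R|=1.01337 >1
So |R|<1 on (-3.1429, 0).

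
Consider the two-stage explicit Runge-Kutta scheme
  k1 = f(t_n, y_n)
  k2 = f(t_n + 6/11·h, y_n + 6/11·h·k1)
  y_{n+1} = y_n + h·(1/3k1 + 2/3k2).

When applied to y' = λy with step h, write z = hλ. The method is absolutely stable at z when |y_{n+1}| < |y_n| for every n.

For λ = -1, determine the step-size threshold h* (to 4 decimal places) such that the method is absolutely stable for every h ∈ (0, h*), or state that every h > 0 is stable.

(-2.7500,0); λ=-1 ⇒ h* = (11/4)/1 = 2.7500.

Set f=λy, z=hλ:
  k1=λy_n ⇒ h·k1=z·y_n;  k2=λ(1+6/11z)y_n ⇒ h·k2=z(1+6/11z)y_n
  y_{n+1}/y_n = 1 + 1/3z + 2/3z(1+6/11z) = 1 + z + 4/11z²
  ⇒ R(z) = 1 + z + 4/11z².

Solve |R(x)|<1 on ℝ⁻.
x=-1.24: |R|=0.3191
R=1: x+4/11x²=0 ⇒ x=−11/4=-2.7500; min R=1−1/(4·4/11)=0.3125>−1
Confirm numerically:
  x=-2.322: |R|=0.63861 <1
  x=-2.254: |R|=0.59346 <1
  x=-2.048: |R|=0.47720 <1
  x=-1.964: |R|=0.43865 <1
  x=-3.237: |R|=1.57324 >1
  x=-3.125: |R|=1.42614 >1
  x=-3.079: |R|=1.36836 >1
So |R|<1 on (-2.7500, 0).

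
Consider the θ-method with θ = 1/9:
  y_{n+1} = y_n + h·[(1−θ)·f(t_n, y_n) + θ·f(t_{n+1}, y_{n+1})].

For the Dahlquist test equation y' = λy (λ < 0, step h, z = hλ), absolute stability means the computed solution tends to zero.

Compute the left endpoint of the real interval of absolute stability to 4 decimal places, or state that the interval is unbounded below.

On y'=λy, z=hλ:
  y_{n+1} = y_n + z·[8/9·y_n + 1/9·y_{n+1}] ⇒ (1 − 1/9z)y_{n+1} = (1 + 8/9z)y_n
  ⇒ R(z) = (1 + 8/9z)/(1 − 1/9z).

Boundary: |R(x)|=1, x<0.
x=-1.41: |R|=0.2190
R=−1: 1+8/9x = −1+1/9x ⇒ -7/9x=2 ⇒ x=2/(-7/9)=-2.5714
Confirm numerically:
  x=-1.977: |R|=0.62093 <1
  x=-1.617: |R|=0.37073 <1
  x=-1.565: |R|=0.33318 <1
  x=-3.169: |R|=1.34374 >1
  x=-3.007: |R|=1.25394 >1
Stable set (-2.5714, 0).

z* = -2.5714.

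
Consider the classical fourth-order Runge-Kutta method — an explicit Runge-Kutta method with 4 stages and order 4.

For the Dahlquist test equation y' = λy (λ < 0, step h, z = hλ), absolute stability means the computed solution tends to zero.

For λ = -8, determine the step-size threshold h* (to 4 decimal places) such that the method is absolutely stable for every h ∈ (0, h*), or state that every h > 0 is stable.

Set f=λy, z=hλ:
  order 4, 4-stage ⇒ R(z)=1+z+z^2/2+z^3/6+z^4/24
  (e.g. R(-1.65)=0.27140, |R|=0.27140)

Find x<0 with |R(x)|<1.
x=-1.65: |R|=0.2714
|R(-2.62)|=0.7781 |R(-2.58)|=0.7321 |R(-0.54)|=0.5831
Bisect:
  x_lo=-3.3994 |R|=2.3955  x_hi=-0.2310 |R|=0.7938
  mid=-1.81517 |R|=0.28780 →hi
  mid=-2.60728 |R|=0.76315 →hi
  mid=-3.00333 |R|=1.38168 →lo
  mid=-2.80531 |R|=1.03060 →lo
  mid=-2.70629 |R|=0.88728 →hi
  mid=-2.75580 |R|=0.95644 →hi
  mid=-2.78055 |R|=0.99288 →hi
  mid=-2.79293 |R|=1.01158 →lo
  mid=-2.78674 |R|=1.00219 →lo
  ...
  [-2.78539,-2.78520] ⇒ x*=-2.7853
Stable set (-2.7853, 0).

(-2.7853,0); λ=-8 ⇒ h* = 0.3482.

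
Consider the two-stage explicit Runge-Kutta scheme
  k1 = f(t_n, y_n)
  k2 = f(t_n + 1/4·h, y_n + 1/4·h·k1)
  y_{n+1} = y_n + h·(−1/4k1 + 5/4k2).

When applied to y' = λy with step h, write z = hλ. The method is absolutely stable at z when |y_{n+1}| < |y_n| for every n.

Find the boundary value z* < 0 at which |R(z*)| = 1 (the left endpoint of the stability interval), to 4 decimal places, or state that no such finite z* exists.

On y'=λy, z=hλ:
  k1=λy_n ⇒ h·k1=z·y_n;  k2=λ(1+1/4z)y_n ⇒ h·k2=z(1+1/4z)y_n
  y_{n+1}/y_n = 1 − 1/4z + 5/4z(1+1/4z) = 1 + z + 5/16z²
  R(z) = 1 + z + 5/16z².

Solve |R(x)|<1 on ℝ⁻.
x=-1.7: |R|=0.2031
R=1: x+5/16x²=0 ⇒ x=−16/5=-3.2000; min R=1−1/(4·5/16)=0.2000>−1
Confirm numerically:
  x=-2.373: |R|=0.38673 <1
  x=-1.878: |R|=0.22415 <1
  x=-1.762: |R|=0.20820 <1
  x=-3.636: |R|=1.49540 >1
  x=-3.403: |R|=1.21588 >1
  x=-3.285: |R|=1.08726 >1
So |R|<1 on (-3.2000, 0).

z* = -3.2000.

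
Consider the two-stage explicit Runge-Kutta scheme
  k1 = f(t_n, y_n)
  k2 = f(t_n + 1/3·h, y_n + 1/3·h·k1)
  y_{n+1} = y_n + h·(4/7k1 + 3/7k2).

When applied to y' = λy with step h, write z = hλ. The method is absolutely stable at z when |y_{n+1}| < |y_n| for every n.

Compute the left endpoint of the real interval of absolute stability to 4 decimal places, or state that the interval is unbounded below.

left endpoint -7.0000.

Test eqn y'=λy, z=hλ:
  k1=λy_n ⇒ h·k1=z·y_n;  k2=λ(1+1/3z)y_n ⇒ h·k2=z(1+1/3z)y_n
  y_{n+1}/y_n = 1 + 4/7z + 3/7z(1+1/3z) = 1 + z + 1/7z²
  so R(z) = 1 + z + 1/7z².

Boundary: |R(x)|=1, x<0.
x=-0.95: |R|=0.1789
R=1: x+1/7x²=0 ⇒ x=−7=-7.0000; min R=1−1/(4·1/7)=-0.7500>−1
Confirm numerically:
  x=-6.193: |R|=0.28604 <1
  x=-5.612: |R|=0.11278 <1
  x=-4.644: |R|=0.56304 <1
  x=-4.429: |R|=0.62671 <1
  x=-7.556: |R|=1.60016 >1
  x=-7.425: |R|=1.45080 >1
  x=-7.386: |R|=1.40729 >1
Stable set (-7.0000, 0).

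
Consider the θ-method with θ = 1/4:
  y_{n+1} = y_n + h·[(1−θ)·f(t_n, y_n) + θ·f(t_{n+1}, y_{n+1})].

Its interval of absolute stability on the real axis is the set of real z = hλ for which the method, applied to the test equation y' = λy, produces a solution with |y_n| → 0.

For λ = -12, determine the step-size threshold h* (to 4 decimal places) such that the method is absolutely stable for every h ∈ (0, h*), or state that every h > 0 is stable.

Set f=λy, z=hλ:
  y_{n+1} = y_n + z·[3/4·y_n + 1/4·y_{n+1}] ⇒ (1 − 1/4z)y_{n+1} = (1 + 3/4z)y_n
  ⇒ R(z) = (1 + 3/4z)/(1 − 1/4z).

Boundary: |R(x)|=1, x<0.
x=-1.08: |R|=0.1496
R=−1: 1+3/4x = −1+1/4x ⇒ -1/2x=2 ⇒ x=2/(-1/2)=-4.0000
Confirm numerically:
  x=-3.786: |R|=0.94503 <1
  x=-3.107: |R|=0.74870 <1
  x=-2.297: |R|=0.45911 <1
  x=-2.229: |R|=0.43137 <1
  x=-4.466: |R|=1.11009 >1
  x=-4.382: |R|=1.09115 >1
  x=-4.357: |R|=1.08544 >1
Interval (-4.0000, 0).

(-4.0000,0); λ=-12 ⇒ h* = (4)/12 = 0.3333.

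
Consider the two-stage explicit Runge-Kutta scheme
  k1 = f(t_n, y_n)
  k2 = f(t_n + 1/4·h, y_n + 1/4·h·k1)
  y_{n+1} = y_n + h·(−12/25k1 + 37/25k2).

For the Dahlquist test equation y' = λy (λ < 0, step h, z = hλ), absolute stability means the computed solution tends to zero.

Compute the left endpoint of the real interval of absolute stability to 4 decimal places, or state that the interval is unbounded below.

With y'=λy (z=hλ):
  k1=λy_n ⇒ h·k1=z·y_n;  k2=λ(1+1/4z)y_n ⇒ h·k2=z(1+1/4z)y_n
  y_{n+1}/y_n = 1 − 12/25z + 37/25z(1+1/4z) = 1 + z + 37/100z²
  so R(z) = 1 + z + 37/100z².

Need |R(x)|<1, x<0.
x=-0.48: |R|=0.6052
R=1: x+37/100x²=0 ⇒ x=−100/37=-2.7027; min R=1−1/(4·37/100)=0.3243>−1
Confirm numerically:
  x=-1.955: |R|=0.45915 <1
  x=-1.881: |R|=0.42812 <1
  x=-1.253: |R|=0.32790 <1
  x=-3.034: |R|=1.37191 >1
  x=-2.986: |R|=1.31299 >1
  x=-2.791: |R|=1.09118 >1
Stable set (-2.7027, 0).

z* = -2.7027.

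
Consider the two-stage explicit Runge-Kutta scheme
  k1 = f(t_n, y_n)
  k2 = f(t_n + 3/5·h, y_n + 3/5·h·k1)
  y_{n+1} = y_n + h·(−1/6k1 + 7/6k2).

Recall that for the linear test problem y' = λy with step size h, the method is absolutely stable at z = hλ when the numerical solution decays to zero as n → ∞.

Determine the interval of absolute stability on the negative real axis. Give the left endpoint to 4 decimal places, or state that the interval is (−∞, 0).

z∈(-1.4286,0).

Set f=λy, z=hλ:
  k1=λy_n ⇒ h·k1=z·y_n;  k2=λ(1+3/5z)y_n ⇒ h·k2=z(1+3/5z)y_n
  y_{n+1}/y_n = 1 − 1/6z + 7/6z(1+3/5z) = 1 + z + 7/10z²
  ⇒ R(z) = 1 + z + 7/10z².

Solve |R(x)|<1 on ℝ⁻.
x=-1.39: |R|=0.9625
R=1: x+7/10x²=0 ⇒ x=−10/7=-1.4286; min R=1−1/(4·7/10)=0.6429>−1
Confirm numerically:
  x=-1.265: |R|=0.85516 <1
  x=-1.218: |R|=0.82047 <1
  x=-1.177: |R|=0.79273 <1
  x=-0.958: |R|=0.68443 <1
  x=-1.607: |R|=1.20071 >1
  x=-1.546: |R|=1.12708 >1
So |R|<1 on (-1.4286, 0).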